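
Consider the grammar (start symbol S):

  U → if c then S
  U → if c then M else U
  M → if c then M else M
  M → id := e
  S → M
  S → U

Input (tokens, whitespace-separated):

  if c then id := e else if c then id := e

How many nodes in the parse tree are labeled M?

2

[S [U if c then [M id := e] else [U if c then [S [M id := e]]]]]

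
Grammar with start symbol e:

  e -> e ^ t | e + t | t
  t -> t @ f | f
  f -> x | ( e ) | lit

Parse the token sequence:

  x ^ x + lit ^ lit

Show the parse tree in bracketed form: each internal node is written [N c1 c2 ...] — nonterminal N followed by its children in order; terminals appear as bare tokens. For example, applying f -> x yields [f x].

[e [e [e [e [t [f x]]] ^ [t [f x]]] + [t [f lit]]] ^ [t [f lit]]]

e
e ^ t
e + t ^ t
e ^ t + t ^ t
t ^ t + t ^ t
f ^ t + t ^ t
x ^ t + t ^ t
x ^ f + t ^ t
x ^ x + t ^ t
x ^ x + f ^ t
x ^ x + lit ^ t
x ^ x + lit ^ f
x ^ x + lit ^ lit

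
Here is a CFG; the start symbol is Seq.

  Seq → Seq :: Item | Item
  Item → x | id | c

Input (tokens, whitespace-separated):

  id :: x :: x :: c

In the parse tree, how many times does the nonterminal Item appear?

[Seq [Seq [Seq [Seq [Item id]] :: [Item x]] :: [Item x]] :: [Item c]]

4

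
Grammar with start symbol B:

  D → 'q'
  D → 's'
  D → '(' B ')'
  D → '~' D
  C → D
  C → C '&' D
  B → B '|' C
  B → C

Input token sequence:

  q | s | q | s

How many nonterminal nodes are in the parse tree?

[B [B [B [B [C [D q]]] | [C [D s]]] | [C [D q]]] | [C [D s]]]

12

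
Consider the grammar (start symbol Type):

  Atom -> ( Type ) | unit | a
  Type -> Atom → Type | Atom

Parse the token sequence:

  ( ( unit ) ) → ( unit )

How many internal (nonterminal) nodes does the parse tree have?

[Type [Atom ( [Type [Atom ( [Type [Atom unit]] )]] )] → [Type [Atom ( [Type [Atom unit]] )]]]

10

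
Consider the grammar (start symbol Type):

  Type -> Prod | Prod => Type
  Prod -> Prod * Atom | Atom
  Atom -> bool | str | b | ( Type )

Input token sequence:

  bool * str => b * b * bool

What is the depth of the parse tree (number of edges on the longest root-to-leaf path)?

6

[Type [Prod [Prod [Atom bool]] * [Atom str]] => [Type [Prod [Prod [Prod [Atom b]] * [Atom b]] * [Atom bool]]]]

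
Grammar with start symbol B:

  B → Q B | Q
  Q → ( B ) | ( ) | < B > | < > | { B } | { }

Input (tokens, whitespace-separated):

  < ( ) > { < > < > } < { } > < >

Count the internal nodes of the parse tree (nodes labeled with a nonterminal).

[B [Q < [B [Q ( )]] >] [B [Q { [B [Q < >] [B [Q < >]]] }] [B [Q < [B [Q { }]] >] [B [Q < >]]]]]

16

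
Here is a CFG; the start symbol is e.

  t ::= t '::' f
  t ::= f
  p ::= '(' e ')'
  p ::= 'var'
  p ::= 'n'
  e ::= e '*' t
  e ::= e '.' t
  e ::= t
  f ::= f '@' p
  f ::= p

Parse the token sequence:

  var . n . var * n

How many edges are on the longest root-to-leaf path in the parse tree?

[e [e [e [e [t [f [p var]]]] . [t [f [p n]]]] . [t [f [p var]]]] * [t [f [p n]]]]

7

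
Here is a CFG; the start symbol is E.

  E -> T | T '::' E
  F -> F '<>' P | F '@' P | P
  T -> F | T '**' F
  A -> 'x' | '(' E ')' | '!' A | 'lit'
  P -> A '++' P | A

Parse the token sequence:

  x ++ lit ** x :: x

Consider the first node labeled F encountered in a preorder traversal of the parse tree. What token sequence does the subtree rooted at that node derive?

x ++ lit

[E [T [T [F [P [A x] ++ [P [A lit]]]]] ** [F [P [A x]]]] :: [E [T [F [P [A x]]]]]]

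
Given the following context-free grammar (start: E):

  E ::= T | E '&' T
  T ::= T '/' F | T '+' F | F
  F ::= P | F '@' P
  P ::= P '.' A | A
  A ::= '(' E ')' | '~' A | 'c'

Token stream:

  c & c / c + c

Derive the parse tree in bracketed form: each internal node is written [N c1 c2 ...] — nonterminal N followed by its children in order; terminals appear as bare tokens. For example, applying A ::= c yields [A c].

E
E & T
T & T
F & T
P & T
A & T
c & T
c & T + F
c & T / F + F
c & F / F + F
c & P / F + F
c & A / F + F
c & c / F + F
c & c / P + F
c & c / A + F
c & c / c + F
c & c / c + P
c & c / c + A
c & c / c + c

[E [E [T [F [P [A c]]]]] & [T [T [T [F [P [A c]]]] / [F [P [A c]]]] + [F [P [A c]]]]]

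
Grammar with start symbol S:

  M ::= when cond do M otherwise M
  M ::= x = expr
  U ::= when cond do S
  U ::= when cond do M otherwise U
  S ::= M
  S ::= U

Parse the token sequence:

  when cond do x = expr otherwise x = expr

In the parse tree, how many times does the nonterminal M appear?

3

[S [M when cond do [M x = expr] otherwise [M x = expr]]]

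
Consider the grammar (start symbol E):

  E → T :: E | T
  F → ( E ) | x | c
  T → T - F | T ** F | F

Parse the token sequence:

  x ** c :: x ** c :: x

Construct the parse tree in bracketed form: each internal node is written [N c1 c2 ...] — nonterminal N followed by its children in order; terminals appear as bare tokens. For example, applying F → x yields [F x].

[E [T [T [F x]] ** [F c]] :: [E [T [T [F x]] ** [F c]] :: [E [T [F x]]]]]

E
T :: E
T ** F :: E
F ** F :: E
x ** F :: E
x ** c :: E
x ** c :: T :: E
x ** c :: T ** F :: E
x ** c :: F ** F :: E
x ** c :: x ** F :: E
x ** c :: x ** c :: E
x ** c :: x ** c :: T
x ** c :: x ** c :: F
x ** c :: x ** c :: x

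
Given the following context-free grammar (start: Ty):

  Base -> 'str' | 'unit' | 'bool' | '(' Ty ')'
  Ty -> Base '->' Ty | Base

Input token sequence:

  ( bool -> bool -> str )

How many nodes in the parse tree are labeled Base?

4

[Ty [Base ( [Ty [Base bool] -> [Ty [Base bool] -> [Ty [Base str]]]] )]]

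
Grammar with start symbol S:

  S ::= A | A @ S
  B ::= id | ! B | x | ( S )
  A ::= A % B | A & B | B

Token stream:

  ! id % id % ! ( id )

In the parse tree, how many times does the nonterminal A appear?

4

[S [A [A [A [B ! [B id]]] % [B id]] % [B ! [B ( [S [A [B id]]] )]]]]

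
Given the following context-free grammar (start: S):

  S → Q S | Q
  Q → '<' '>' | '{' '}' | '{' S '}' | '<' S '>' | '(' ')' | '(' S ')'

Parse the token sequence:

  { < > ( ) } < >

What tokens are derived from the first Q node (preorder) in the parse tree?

{ < > ( ) }

[S [Q { [S [Q < >] [S [Q ( )]]] }] [S [Q < >]]]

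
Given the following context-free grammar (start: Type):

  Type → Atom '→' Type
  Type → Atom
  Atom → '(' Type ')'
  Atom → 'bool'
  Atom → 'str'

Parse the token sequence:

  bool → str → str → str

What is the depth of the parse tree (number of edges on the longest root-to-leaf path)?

5

[Type [Atom bool] → [Type [Atom str] → [Type [Atom str] → [Type [Atom str]]]]]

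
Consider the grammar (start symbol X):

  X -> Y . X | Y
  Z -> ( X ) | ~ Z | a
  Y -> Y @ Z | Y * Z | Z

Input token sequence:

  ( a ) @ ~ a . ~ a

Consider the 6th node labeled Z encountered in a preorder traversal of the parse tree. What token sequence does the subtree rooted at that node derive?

a

[X [Y [Y [Z ( [X [Y [Z a]]] )]] @ [Z ~ [Z a]]] . [X [Y [Z ~ [Z a]]]]]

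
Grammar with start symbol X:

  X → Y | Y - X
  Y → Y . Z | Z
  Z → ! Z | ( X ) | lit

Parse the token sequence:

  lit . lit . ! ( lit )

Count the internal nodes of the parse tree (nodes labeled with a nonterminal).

[X [Y [Y [Y [Z lit]] . [Z lit]] . [Z ! [Z ( [X [Y [Z lit]]] )]]]]

11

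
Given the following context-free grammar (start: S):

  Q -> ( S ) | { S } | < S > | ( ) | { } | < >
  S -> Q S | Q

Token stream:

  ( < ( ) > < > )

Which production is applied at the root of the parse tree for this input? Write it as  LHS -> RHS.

S -> Q

[S [Q ( [S [Q < [S [Q ( )]] >] [S [Q < >]]] )]]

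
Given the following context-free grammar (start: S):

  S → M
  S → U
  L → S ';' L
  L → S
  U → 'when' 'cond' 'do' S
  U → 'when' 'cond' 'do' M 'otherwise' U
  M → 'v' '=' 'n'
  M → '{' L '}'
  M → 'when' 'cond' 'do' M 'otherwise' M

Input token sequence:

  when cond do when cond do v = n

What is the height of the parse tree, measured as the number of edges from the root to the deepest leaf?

6

[S [U when cond do [S [U when cond do [S [M v = n]]]]]]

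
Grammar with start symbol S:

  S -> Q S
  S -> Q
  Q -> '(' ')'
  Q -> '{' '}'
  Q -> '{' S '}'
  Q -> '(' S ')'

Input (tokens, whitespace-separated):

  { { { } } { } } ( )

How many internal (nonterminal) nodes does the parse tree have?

10

[S [Q { [S [Q { [S [Q { }]] }] [S [Q { }]]] }] [S [Q ( )]]]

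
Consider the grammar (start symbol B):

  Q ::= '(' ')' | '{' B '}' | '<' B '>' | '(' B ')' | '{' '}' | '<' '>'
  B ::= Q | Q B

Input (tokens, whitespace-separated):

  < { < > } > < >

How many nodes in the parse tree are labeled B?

4

[B [Q < [B [Q { [B [Q < >]] }]] >] [B [Q < >]]]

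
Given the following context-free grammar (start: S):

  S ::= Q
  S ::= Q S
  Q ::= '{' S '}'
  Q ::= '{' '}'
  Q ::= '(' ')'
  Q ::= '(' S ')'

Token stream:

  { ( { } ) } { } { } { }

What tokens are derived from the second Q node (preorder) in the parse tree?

( { } )

[S [Q { [S [Q ( [S [Q { }]] )]] }] [S [Q { }] [S [Q { }] [S [Q { }]]]]]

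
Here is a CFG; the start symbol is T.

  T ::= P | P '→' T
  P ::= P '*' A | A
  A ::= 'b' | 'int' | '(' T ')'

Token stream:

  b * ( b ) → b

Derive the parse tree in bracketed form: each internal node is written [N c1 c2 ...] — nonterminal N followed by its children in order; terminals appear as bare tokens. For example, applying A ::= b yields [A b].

T
P → T
P * A → T
A * A → T
b * A → T
b * ( T ) → T
b * ( P ) → T
b * ( A ) → T
b * ( b ) → T
b * ( b ) → P
b * ( b ) → A
b * ( b ) → b

[T [P [P [A b]] * [A ( [T [P [A b]]] )]] → [T [P [A b]]]]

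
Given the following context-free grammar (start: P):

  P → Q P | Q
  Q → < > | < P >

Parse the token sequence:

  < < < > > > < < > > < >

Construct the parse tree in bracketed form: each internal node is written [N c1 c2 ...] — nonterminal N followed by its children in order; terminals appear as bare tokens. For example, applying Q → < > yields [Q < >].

[P [Q < [P [Q < [P [Q < >]] >]] >] [P [Q < [P [Q < >]] >] [P [Q < >]]]]

P
Q P
< P > P
< Q > P
< < P > > P
< < Q > > P
< < < > > > P
< < < > > > Q P
< < < > > > < P > P
< < < > > > < Q > P
< < < > > > < < > > P
< < < > > > < < > > Q
< < < > > > < < > > < >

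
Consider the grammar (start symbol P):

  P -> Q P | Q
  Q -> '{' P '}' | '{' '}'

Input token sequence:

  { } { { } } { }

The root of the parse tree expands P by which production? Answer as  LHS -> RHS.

[P [Q { }] [P [Q { [P [Q { }]] }] [P [Q { }]]]]

P -> Q P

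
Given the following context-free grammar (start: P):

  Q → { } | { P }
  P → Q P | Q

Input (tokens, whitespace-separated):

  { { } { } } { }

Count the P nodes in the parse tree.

4

[P [Q { [P [Q { }] [P [Q { }]]] }] [P [Q { }]]]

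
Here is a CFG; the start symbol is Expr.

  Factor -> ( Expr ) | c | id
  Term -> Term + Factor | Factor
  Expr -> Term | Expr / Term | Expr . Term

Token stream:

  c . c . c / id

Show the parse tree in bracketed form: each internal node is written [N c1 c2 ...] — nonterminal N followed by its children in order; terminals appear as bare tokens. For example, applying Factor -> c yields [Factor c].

Expr
Expr / Term
Expr . Term / Term
Expr . Term . Term / Term
Term . Term . Term / Term
Factor . Term . Term / Term
c . Term . Term / Term
c . Factor . Term / Term
c . c . Term / Term
c . c . Factor / Term
c . c . c / Term
c . c . c / Factor
c . c . c / id

[Expr [Expr [Expr [Expr [Term [Factor c]]] . [Term [Factor c]]] . [Term [Factor c]]] / [Term [Factor id]]]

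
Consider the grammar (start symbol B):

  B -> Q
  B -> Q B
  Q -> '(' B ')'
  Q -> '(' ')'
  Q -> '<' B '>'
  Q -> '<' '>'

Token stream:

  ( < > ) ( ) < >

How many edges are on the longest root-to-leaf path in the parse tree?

[B [Q ( [B [Q < >]] )] [B [Q ( )] [B [Q < >]]]]

4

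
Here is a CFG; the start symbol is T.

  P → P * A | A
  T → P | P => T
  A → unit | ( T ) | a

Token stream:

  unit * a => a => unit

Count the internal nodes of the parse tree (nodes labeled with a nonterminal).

[T [P [P [A unit]] * [A a]] => [T [P [A a]] => [T [P [A unit]]]]]

11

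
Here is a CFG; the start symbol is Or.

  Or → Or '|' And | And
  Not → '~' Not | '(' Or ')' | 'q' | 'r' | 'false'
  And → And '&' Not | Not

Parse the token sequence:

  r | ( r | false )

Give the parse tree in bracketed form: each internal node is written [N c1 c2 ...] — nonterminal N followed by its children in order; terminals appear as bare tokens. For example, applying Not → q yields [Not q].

Or
Or | And
And | And
Not | And
r | And
r | Not
r | ( Or )
r | ( Or | And )
r | ( And | And )
r | ( Not | And )
r | ( r | And )
r | ( r | Not )
r | ( r | false )

[Or [Or [And [Not r]]] | [And [Not ( [Or [Or [And [Not r]]] | [And [Not false]]] )]]]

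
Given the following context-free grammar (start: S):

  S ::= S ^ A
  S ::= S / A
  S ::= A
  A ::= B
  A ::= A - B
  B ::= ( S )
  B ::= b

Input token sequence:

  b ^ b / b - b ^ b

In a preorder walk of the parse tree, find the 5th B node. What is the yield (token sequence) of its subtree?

[S [S [S [S [A [B b]]] ^ [A [B b]]] / [A [A [B b]] - [B b]]] ^ [A [B b]]]

b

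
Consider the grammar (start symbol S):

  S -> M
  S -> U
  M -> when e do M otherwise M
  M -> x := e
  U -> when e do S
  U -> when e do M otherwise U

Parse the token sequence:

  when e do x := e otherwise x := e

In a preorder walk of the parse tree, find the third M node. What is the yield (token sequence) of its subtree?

[S [M when e do [M x := e] otherwise [M x := e]]]

x := e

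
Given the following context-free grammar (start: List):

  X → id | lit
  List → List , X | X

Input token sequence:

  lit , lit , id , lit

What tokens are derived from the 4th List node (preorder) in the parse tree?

lit

[List [List [List [List [X lit]] , [X lit]] , [X id]] , [X lit]]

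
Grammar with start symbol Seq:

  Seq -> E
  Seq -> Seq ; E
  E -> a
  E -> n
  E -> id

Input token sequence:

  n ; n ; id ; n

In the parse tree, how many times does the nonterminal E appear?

[Seq [Seq [Seq [Seq [E n]] ; [E n]] ; [E id]] ; [E n]]

4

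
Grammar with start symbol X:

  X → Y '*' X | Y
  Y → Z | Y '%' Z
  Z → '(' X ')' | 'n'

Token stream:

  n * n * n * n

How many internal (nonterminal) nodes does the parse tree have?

[X [Y [Z n]] * [X [Y [Z n]] * [X [Y [Z n]] * [X [Y [Z n]]]]]]

12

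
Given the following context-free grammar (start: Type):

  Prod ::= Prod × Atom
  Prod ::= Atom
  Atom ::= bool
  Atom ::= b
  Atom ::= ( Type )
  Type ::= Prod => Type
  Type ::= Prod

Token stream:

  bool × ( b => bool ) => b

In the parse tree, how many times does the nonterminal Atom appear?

5

[Type [Prod [Prod [Atom bool]] × [Atom ( [Type [Prod [Atom b]] => [Type [Prod [Atom bool]]]] )]] => [Type [Prod [Atom b]]]]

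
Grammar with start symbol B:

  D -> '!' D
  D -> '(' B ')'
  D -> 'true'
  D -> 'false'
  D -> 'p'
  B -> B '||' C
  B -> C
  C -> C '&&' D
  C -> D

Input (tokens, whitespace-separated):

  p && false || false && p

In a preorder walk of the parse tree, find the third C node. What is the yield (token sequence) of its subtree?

[B [B [C [C [D p]] && [D false]]] || [C [C [D false]] && [D p]]]

false && p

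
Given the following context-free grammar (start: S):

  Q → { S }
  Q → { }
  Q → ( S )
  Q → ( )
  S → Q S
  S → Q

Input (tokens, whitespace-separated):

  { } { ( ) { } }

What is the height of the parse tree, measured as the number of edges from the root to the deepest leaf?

6

[S [Q { }] [S [Q { [S [Q ( )] [S [Q { }]]] }]]]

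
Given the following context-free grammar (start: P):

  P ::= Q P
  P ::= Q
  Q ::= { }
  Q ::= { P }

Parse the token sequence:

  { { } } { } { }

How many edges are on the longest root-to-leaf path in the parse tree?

[P [Q { [P [Q { }]] }] [P [Q { }] [P [Q { }]]]]

4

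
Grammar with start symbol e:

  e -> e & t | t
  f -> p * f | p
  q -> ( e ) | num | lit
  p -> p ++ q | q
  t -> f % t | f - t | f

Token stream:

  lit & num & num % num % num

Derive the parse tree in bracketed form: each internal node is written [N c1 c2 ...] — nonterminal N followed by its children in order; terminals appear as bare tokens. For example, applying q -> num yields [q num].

e
e & t
e & t & t
t & t & t
f & t & t
p & t & t
q & t & t
lit & t & t
lit & f & t
lit & p & t
lit & q & t
lit & num & t
lit & num & f % t
lit & num & p % t
lit & num & q % t
lit & num & num % t
lit & num & num % f % t
lit & num & num % p % t
lit & num & num % q % t
lit & num & num % num % t
lit & num & num % num % f
lit & num & num % num % p
lit & num & num % num % q
lit & num & num % num % num

[e [e [e [t [f [p [q lit]]]]] & [t [f [p [q num]]]]] & [t [f [p [q num]]] % [t [f [p [q num]]] % [t [f [p [q num]]]]]]]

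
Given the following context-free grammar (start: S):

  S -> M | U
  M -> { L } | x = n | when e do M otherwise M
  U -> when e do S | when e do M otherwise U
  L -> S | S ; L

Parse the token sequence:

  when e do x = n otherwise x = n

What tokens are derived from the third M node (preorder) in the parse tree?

x = n

[S [M when e do [M x = n] otherwise [M x = n]]]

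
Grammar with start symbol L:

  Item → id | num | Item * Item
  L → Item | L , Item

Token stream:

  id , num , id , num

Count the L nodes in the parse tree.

[L [L [L [L [Item id]] , [Item num]] , [Item id]] , [Item num]]

4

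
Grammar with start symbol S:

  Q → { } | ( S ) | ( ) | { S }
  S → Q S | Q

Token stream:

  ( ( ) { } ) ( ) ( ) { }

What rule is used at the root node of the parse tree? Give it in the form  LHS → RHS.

S → Q S

[S [Q ( [S [Q ( )] [S [Q { }]]] )] [S [Q ( )] [S [Q ( )] [S [Q { }]]]]]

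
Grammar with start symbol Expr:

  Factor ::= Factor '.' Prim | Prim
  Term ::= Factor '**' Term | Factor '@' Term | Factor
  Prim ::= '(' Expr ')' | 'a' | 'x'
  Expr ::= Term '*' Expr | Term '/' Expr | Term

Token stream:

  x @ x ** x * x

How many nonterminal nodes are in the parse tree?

14

[Expr [Term [Factor [Prim x]] @ [Term [Factor [Prim x]] ** [Term [Factor [Prim x]]]]] * [Expr [Term [Factor [Prim x]]]]]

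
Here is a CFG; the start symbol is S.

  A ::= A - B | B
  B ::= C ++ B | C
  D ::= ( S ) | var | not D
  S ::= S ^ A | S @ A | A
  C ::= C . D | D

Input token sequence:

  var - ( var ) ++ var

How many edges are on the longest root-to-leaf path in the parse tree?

10

[S [A [A [B [C [D var]]]] - [B [C [D ( [S [A [B [C [D var]]]]] )]] ++ [B [C [D var]]]]]]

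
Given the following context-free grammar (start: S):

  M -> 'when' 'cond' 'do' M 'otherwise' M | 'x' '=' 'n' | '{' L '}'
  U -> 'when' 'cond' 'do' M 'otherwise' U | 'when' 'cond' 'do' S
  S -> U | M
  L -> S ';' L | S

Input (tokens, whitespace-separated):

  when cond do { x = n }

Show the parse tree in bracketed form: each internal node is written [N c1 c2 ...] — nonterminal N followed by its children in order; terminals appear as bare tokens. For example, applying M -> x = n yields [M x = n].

[S [U when cond do [S [M { [L [S [M x = n]]] }]]]]

S
U
when cond do S
when cond do M
when cond do { L }
when cond do { S }
when cond do { M }
when cond do { x = n }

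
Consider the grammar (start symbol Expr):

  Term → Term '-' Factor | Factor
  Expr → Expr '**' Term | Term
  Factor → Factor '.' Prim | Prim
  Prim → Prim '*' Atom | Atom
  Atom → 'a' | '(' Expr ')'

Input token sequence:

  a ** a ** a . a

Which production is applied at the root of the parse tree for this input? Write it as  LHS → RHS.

Expr → Expr '**' Term

[Expr [Expr [Expr [Term [Factor [Prim [Atom a]]]]] ** [Term [Factor [Prim [Atom a]]]]] ** [Term [Factor [Factor [Prim [Atom a]]] . [Prim [Atom a]]]]]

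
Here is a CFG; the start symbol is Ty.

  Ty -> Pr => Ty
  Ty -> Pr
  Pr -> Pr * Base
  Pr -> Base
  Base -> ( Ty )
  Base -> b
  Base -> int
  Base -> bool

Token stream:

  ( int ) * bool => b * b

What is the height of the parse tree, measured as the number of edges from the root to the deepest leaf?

[Ty [Pr [Pr [Base ( [Ty [Pr [Base int]]] )]] * [Base bool]] => [Ty [Pr [Pr [Base b]] * [Base b]]]]

7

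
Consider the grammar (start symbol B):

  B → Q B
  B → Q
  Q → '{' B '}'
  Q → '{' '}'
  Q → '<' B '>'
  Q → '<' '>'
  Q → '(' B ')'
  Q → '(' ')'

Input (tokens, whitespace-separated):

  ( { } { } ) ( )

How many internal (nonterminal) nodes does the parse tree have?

[B [Q ( [B [Q { }] [B [Q { }]]] )] [B [Q ( )]]]

8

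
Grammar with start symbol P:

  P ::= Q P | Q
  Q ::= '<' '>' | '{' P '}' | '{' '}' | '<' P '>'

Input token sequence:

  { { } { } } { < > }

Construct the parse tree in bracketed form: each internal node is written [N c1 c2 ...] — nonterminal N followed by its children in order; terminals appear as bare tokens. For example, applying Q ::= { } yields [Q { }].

P
Q P
{ P } P
{ Q P } P
{ { } P } P
{ { } Q } P
{ { } { } } P
{ { } { } } Q
{ { } { } } { P }
{ { } { } } { Q }
{ { } { } } { < > }

[P [Q { [P [Q { }] [P [Q { }]]] }] [P [Q { [P [Q < >]] }]]]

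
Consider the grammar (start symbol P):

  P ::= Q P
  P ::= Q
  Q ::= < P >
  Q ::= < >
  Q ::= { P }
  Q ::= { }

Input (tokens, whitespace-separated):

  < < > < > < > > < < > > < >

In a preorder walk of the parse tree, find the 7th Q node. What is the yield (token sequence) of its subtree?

[P [Q < [P [Q < >] [P [Q < >] [P [Q < >]]]] >] [P [Q < [P [Q < >]] >] [P [Q < >]]]]

< >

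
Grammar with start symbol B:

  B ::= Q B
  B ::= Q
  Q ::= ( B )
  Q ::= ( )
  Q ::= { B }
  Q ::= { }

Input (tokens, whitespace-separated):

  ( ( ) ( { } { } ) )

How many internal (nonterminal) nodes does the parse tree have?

[B [Q ( [B [Q ( )] [B [Q ( [B [Q { }] [B [Q { }]]] )]]] )]]

10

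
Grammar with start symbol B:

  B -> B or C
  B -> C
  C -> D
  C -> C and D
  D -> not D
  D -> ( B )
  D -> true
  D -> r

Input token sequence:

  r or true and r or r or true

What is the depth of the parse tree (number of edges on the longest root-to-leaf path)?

[B [B [B [B [C [D r]]] or [C [C [D true]] and [D r]]] or [C [D r]]] or [C [D true]]]

6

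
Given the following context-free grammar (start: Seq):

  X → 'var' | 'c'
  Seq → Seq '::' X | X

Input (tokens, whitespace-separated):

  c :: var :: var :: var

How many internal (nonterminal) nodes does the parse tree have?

[Seq [Seq [Seq [Seq [X c]] :: [X var]] :: [X var]] :: [X var]]

8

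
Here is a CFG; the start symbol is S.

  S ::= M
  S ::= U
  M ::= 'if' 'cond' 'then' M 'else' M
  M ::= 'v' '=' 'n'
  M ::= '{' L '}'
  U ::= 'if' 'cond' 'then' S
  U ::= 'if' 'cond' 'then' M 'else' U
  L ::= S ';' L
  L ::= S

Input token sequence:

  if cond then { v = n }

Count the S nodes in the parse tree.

3

[S [U if cond then [S [M { [L [S [M v = n]]] }]]]]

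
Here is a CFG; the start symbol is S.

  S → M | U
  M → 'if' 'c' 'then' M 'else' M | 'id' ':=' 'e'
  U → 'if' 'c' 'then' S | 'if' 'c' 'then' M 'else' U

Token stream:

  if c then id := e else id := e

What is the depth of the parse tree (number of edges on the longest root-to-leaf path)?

[S [M if c then [M id := e] else [M id := e]]]

3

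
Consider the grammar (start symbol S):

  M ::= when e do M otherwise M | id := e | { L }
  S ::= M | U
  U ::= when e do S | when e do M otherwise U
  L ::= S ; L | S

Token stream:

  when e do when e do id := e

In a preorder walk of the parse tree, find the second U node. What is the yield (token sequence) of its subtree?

[S [U when e do [S [U when e do [S [M id := e]]]]]]

when e do id := e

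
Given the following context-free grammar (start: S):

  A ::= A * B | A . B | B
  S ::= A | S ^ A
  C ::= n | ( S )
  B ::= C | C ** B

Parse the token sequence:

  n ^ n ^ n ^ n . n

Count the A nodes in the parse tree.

[S [S [S [S [A [B [C n]]]] ^ [A [B [C n]]]] ^ [A [B [C n]]]] ^ [A [A [B [C n]]] . [B [C n]]]]

5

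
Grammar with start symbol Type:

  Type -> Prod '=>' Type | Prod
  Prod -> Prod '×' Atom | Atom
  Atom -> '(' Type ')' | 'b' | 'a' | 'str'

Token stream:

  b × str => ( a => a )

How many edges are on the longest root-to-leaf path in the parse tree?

[Type [Prod [Prod [Atom b]] × [Atom str]] => [Type [Prod [Atom ( [Type [Prod [Atom a]] => [Type [Prod [Atom a]]]] )]]]]

8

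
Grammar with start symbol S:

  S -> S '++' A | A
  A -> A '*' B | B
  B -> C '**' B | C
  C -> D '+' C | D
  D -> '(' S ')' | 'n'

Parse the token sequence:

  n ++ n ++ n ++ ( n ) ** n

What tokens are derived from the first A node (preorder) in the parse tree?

[S [S [S [S [A [B [C [D n]]]]] ++ [A [B [C [D n]]]]] ++ [A [B [C [D n]]]]] ++ [A [B [C [D ( [S [A [B [C [D n]]]]] )]] ** [B [C [D n]]]]]]

n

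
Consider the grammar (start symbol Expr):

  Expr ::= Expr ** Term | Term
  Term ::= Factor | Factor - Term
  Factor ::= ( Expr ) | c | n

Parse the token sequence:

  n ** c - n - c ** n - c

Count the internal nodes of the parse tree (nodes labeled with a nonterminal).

[Expr [Expr [Expr [Term [Factor n]]] ** [Term [Factor c] - [Term [Factor n] - [Term [Factor c]]]]] ** [Term [Factor n] - [Term [Factor c]]]]

15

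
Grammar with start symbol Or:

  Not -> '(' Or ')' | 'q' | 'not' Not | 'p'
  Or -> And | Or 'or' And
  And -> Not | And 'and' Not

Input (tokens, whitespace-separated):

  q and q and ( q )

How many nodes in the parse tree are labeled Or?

[Or [And [And [And [Not q]] and [Not q]] and [Not ( [Or [And [Not q]]] )]]]

2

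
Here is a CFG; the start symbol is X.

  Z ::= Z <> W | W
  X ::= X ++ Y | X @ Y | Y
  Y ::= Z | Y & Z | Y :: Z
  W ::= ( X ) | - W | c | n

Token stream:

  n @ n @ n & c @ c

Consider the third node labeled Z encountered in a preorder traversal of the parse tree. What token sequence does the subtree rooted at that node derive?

[X [X [X [X [Y [Z [W n]]]] @ [Y [Z [W n]]]] @ [Y [Y [Z [W n]]] & [Z [W c]]]] @ [Y [Z [W c]]]]

n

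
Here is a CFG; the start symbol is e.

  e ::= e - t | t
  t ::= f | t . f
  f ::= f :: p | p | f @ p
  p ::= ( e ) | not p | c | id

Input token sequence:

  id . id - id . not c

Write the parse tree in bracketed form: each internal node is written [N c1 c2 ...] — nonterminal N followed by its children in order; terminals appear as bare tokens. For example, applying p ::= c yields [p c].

[e [e [t [t [f [p id]]] . [f [p id]]]] - [t [t [f [p id]]] . [f [p not [p c]]]]]

e
e - t
t - t
t . f - t
f . f - t
p . f - t
id . f - t
id . p - t
id . id - t
id . id - t . f
id . id - f . f
id . id - p . f
id . id - id . f
id . id - id . p
id . id - id . not p
id . id - id . not c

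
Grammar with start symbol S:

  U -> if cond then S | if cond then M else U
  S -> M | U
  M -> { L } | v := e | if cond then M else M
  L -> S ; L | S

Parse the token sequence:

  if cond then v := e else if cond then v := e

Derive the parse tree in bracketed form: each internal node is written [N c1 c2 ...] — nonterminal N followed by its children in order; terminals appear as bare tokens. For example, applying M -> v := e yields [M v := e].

S
U
if cond then M else U
if cond then v := e else U
if cond then v := e else if cond then S
if cond then v := e else if cond then M
if cond then v := e else if cond then v := e

[S [U if cond then [M v := e] else [U if cond then [S [M v := e]]]]]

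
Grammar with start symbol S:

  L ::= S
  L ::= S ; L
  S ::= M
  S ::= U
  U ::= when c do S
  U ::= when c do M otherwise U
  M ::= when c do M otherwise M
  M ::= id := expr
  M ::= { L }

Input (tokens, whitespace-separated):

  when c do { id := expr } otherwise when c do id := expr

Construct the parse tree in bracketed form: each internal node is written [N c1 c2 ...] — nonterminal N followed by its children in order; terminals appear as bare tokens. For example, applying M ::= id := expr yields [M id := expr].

[S [U when c do [M { [L [S [M id := expr]]] }] otherwise [U when c do [S [M id := expr]]]]]

S
U
when c do M otherwise U
when c do { L } otherwise U
when c do { S } otherwise U
when c do { M } otherwise U
when c do { id := expr } otherwise U
when c do { id := expr } otherwise when c do S
when c do { id := expr } otherwise when c do M
when c do { id := expr } otherwise when c do id := expr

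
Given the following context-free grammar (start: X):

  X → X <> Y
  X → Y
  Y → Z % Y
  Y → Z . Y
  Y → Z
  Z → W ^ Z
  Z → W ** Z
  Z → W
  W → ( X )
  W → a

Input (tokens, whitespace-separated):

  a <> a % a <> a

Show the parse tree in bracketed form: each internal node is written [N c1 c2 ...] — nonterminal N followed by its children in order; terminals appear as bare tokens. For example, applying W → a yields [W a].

[X [X [X [Y [Z [W a]]]] <> [Y [Z [W a]] % [Y [Z [W a]]]]] <> [Y [Z [W a]]]]

X
X <> Y
X <> Y <> Y
Y <> Y <> Y
Z <> Y <> Y
W <> Y <> Y
a <> Y <> Y
a <> Z % Y <> Y
a <> W % Y <> Y
a <> a % Y <> Y
a <> a % Z <> Y
a <> a % W <> Y
a <> a % a <> Y
a <> a % a <> Z
a <> a % a <> W
a <> a % a <> a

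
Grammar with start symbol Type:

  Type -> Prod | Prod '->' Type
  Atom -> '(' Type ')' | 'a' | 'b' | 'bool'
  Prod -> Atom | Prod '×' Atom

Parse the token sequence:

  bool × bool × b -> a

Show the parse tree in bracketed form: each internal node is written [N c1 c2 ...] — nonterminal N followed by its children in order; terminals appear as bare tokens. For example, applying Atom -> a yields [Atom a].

[Type [Prod [Prod [Prod [Atom bool]] × [Atom bool]] × [Atom b]] -> [Type [Prod [Atom a]]]]

Type
Prod -> Type
Prod × Atom -> Type
Prod × Atom × Atom -> Type
Atom × Atom × Atom -> Type
bool × Atom × Atom -> Type
bool × bool × Atom -> Type
bool × bool × b -> Type
bool × bool × b -> Prod
bool × bool × b -> Atom
bool × bool × b -> a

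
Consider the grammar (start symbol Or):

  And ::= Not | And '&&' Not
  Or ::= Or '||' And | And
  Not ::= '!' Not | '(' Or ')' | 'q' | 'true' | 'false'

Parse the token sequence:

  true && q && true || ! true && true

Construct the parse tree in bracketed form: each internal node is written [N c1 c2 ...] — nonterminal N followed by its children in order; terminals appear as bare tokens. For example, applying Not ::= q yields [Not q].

Or
Or || And
And || And
And && Not || And
And && Not && Not || And
Not && Not && Not || And
true && Not && Not || And
true && q && Not || And
true && q && true || And
true && q && true || And && Not
true && q && true || Not && Not
true && q && true || ! Not && Not
true && q && true || ! true && Not
true && q && true || ! true && true

[Or [Or [And [And [And [Not true]] && [Not q]] && [Not true]]] || [And [And [Not ! [Not true]]] && [Not true]]]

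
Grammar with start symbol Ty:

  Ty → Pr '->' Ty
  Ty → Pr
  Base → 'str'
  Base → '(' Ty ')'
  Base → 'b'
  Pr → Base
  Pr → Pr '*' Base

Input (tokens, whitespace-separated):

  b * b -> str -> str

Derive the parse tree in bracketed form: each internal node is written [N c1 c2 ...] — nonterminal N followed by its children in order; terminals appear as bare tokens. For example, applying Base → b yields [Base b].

[Ty [Pr [Pr [Base b]] * [Base b]] -> [Ty [Pr [Base str]] -> [Ty [Pr [Base str]]]]]

Ty
Pr -> Ty
Pr * Base -> Ty
Base * Base -> Ty
b * Base -> Ty
b * b -> Ty
b * b -> Pr -> Ty
b * b -> Base -> Ty
b * b -> str -> Ty
b * b -> str -> Pr
b * b -> str -> Base
b * b -> str -> str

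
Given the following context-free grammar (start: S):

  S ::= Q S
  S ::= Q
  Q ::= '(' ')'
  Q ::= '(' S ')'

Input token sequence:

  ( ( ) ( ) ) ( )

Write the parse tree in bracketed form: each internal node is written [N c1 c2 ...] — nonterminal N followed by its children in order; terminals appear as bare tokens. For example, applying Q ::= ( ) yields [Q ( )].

[S [Q ( [S [Q ( )] [S [Q ( )]]] )] [S [Q ( )]]]

S
Q S
( S ) S
( Q S ) S
( ( ) S ) S
( ( ) Q ) S
( ( ) ( ) ) S
( ( ) ( ) ) Q
( ( ) ( ) ) ( )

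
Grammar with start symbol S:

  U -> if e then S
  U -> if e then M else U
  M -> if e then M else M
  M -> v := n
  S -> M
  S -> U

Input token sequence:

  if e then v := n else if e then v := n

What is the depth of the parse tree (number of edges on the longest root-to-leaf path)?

[S [U if e then [M v := n] else [U if e then [S [M v := n]]]]]

5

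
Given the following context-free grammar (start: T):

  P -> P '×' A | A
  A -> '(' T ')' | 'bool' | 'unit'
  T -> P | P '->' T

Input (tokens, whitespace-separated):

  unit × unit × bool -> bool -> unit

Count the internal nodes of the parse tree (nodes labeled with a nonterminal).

[T [P [P [P [A unit]] × [A unit]] × [A bool]] -> [T [P [A bool]] -> [T [P [A unit]]]]]

13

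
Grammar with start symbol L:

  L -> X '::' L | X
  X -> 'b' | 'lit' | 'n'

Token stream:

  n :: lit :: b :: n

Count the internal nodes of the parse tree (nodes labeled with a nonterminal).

8

[L [X n] :: [L [X lit] :: [L [X b] :: [L [X n]]]]]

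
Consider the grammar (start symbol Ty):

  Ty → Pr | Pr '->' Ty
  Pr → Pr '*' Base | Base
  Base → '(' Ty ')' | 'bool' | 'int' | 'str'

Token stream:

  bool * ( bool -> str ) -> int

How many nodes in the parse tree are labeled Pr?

[Ty [Pr [Pr [Base bool]] * [Base ( [Ty [Pr [Base bool]] -> [Ty [Pr [Base str]]]] )]] -> [Ty [Pr [Base int]]]]

5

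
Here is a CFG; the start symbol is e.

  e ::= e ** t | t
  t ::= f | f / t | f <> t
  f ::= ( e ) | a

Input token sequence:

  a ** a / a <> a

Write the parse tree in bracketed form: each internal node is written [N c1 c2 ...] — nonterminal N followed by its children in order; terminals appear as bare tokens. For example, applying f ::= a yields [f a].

[e [e [t [f a]]] ** [t [f a] / [t [f a] <> [t [f a]]]]]

e
e ** t
t ** t
f ** t
a ** t
a ** f / t
a ** a / t
a ** a / f <> t
a ** a / a <> t
a ** a / a <> f
a ** a / a <> a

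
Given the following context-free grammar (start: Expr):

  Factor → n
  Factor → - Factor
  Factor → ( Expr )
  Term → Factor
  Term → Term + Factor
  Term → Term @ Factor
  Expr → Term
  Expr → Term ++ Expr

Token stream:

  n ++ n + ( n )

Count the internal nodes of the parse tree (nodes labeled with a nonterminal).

[Expr [Term [Factor n]] ++ [Expr [Term [Term [Factor n]] + [Factor ( [Expr [Term [Factor n]]] )]]]]

11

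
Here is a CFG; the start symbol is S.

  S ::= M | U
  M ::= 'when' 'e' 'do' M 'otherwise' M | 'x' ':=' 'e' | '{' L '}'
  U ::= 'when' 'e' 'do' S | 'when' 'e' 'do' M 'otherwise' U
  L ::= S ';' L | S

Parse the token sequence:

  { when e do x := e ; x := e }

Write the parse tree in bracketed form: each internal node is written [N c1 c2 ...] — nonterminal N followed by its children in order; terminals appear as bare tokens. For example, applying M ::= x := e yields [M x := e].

S
M
{ L }
{ S ; L }
{ U ; L }
{ when e do S ; L }
{ when e do M ; L }
{ when e do x := e ; L }
{ when e do x := e ; S }
{ when e do x := e ; M }
{ when e do x := e ; x := e }

[S [M { [L [S [U when e do [S [M x := e]]]] ; [L [S [M x := e]]]] }]]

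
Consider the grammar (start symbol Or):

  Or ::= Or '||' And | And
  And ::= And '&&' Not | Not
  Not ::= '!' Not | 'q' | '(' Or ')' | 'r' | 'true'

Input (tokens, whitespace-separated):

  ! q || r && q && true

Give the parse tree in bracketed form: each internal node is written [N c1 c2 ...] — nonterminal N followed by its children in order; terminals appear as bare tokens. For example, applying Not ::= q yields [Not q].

Or
Or || And
And || And
Not || And
! Not || And
! q || And
! q || And && Not
! q || And && Not && Not
! q || Not && Not && Not
! q || r && Not && Not
! q || r && q && Not
! q || r && q && true

[Or [Or [And [Not ! [Not q]]]] || [And [And [And [Not r]] && [Not q]] && [Not true]]]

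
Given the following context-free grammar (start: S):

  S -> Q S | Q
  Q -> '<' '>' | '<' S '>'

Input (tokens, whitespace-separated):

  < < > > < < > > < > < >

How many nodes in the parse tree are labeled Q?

[S [Q < [S [Q < >]] >] [S [Q < [S [Q < >]] >] [S [Q < >] [S [Q < >]]]]]

6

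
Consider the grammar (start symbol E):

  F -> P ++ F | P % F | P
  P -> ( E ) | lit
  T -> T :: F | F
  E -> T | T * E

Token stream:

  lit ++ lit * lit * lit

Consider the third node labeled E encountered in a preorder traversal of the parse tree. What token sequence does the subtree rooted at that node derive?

lit

[E [T [F [P lit] ++ [F [P lit]]]] * [E [T [F [P lit]]] * [E [T [F [P lit]]]]]]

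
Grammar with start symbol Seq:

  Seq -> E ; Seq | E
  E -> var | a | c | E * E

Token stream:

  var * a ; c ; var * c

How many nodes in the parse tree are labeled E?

7

[Seq [E [E var] * [E a]] ; [Seq [E c] ; [Seq [E [E var] * [E c]]]]]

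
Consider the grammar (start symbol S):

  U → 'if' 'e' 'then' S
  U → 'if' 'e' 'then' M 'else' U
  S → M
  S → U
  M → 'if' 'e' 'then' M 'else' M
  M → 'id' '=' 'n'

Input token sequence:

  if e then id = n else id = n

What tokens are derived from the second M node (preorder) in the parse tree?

[S [M if e then [M id = n] else [M id = n]]]

id = n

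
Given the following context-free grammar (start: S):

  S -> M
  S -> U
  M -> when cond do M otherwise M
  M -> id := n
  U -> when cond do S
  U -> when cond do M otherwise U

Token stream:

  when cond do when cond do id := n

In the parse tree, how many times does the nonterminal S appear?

[S [U when cond do [S [U when cond do [S [M id := n]]]]]]

3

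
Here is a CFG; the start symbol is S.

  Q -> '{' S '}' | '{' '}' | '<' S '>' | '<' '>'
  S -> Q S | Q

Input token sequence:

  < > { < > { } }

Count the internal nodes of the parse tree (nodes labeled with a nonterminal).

[S [Q < >] [S [Q { [S [Q < >] [S [Q { }]]] }]]]

8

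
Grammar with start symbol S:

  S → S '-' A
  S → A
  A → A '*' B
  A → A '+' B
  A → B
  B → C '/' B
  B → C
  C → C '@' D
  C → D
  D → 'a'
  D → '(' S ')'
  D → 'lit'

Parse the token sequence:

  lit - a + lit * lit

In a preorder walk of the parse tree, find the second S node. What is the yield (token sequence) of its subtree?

[S [S [A [B [C [D lit]]]]] - [A [A [A [B [C [D a]]]] + [B [C [D lit]]]] * [B [C [D lit]]]]]

lit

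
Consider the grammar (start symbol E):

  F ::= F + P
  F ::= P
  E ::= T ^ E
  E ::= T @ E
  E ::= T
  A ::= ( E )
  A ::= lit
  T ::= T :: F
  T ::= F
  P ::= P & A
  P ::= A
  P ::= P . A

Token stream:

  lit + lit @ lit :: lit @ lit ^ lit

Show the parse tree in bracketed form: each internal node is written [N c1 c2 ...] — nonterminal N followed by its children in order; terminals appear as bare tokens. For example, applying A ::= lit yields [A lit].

[E [T [F [F [P [A lit]]] + [P [A lit]]]] @ [E [T [T [F [P [A lit]]]] :: [F [P [A lit]]]] @ [E [T [F [P [A lit]]]] ^ [E [T [F [P [A lit]]]]]]]]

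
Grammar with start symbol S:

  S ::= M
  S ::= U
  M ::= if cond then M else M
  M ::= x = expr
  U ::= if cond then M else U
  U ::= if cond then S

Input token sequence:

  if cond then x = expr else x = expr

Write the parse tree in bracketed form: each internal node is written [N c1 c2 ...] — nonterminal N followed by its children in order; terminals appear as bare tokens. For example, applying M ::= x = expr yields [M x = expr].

S
M
if cond then M else M
if cond then x = expr else M
if cond then x = expr else x = expr

[S [M if cond then [M x = expr] else [M x = expr]]]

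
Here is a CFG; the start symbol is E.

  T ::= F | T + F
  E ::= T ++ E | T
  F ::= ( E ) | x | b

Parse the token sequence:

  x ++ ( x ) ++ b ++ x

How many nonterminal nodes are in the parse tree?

15

[E [T [F x]] ++ [E [T [F ( [E [T [F x]]] )]] ++ [E [T [F b]] ++ [E [T [F x]]]]]]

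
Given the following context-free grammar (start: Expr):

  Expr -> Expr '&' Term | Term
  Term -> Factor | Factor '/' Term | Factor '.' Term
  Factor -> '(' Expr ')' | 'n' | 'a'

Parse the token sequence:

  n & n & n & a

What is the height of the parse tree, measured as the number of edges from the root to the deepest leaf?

6

[Expr [Expr [Expr [Expr [Term [Factor n]]] & [Term [Factor n]]] & [Term [Factor n]]] & [Term [Factor a]]]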